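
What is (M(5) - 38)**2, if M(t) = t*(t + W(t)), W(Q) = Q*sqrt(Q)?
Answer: 3294 - 650*sqrt(5) ≈ 1840.6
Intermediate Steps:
W(Q) = Q**(3/2)
M(t) = t*(t + t**(3/2))
(M(5) - 38)**2 = (5*(5 + 5**(3/2)) - 38)**2 = (5*(5 + 5*sqrt(5)) - 38)**2 = ((25 + 25*sqrt(5)) - 38)**2 = (-13 + 25*sqrt(5))**2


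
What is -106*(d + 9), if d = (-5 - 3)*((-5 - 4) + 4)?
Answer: -5194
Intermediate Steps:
d = 40 (d = -8*(-9 + 4) = -8*(-5) = 40)
-106*(d + 9) = -106*(40 + 9) = -106*49 = -5194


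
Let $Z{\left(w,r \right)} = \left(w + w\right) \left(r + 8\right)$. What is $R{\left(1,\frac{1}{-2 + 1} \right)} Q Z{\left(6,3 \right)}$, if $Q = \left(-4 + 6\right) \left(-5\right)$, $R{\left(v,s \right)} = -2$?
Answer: $2640$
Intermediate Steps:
$Z{\left(w,r \right)} = 2 w \left(8 + r\right)$
$Q = -10$ ($Q = 2 \left(-5\right) = -10$)
$R{\left(1,\frac{1}{-2 + 1} \right)} Q Z{\left(6,3 \right)} = \left(-2\right) \left(-10\right) 2 \cdot 6 \left(8 + 3\right) = 20 \cdot 2 \cdot 6 \cdot 11 = 20 \cdot 132 = 2640$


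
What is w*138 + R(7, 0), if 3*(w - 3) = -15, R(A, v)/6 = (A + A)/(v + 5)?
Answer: -1296/5 ≈ -259.20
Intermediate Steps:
R(A, v) = 12*A/(5 + v) (R(A, v) = 6*((A + A)/(v + 5)) = 6*((2*A)/(5 + v)) = 6*(2*A/(5 + v)) = 12*A/(5 + v))
w = -2 (w = 3 + (⅓)*(-15) = 3 - 5 = -2)
w*138 + R(7, 0) = -2*138 + 12*7/(5 + 0) = -276 + 12*7/5 = -276 + 12*7*(⅕) = -276 + 84/5 = -1296/5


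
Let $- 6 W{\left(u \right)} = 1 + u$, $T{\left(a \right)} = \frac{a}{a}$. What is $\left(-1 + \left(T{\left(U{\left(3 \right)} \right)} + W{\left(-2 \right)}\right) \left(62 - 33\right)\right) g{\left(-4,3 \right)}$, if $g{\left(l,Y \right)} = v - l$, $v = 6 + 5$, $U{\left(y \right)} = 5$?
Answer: $\frac{985}{2} \approx 492.5$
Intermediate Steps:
$T{\left(a \right)} = 1$
$W{\left(u \right)} = - \frac{1}{6} - \frac{u}{6}$ ($W{\left(u \right)} = - \frac{1 + u}{6} = - \frac{1}{6} - \frac{u}{6}$)
$v = 11$
$g{\left(l,Y \right)} = 11 - l$
$\left(-1 + \left(T{\left(U{\left(3 \right)} \right)} + W{\left(-2 \right)}\right) \left(62 - 33\right)\right) g{\left(-4,3 \right)} = \left(-1 + \left(1 - - \frac{1}{6}\right) \left(62 - 33\right)\right) \left(11 - -4\right) = \left(-1 + \left(1 + \left(- \frac{1}{6} + \frac{1}{3}\right)\right) 29\right) \left(11 + 4\right) = \left(-1 + \left(1 + \frac{1}{6}\right) 29\right) 15 = \left(-1 + \frac{7}{6} \cdot 29\right) 15 = \left(-1 + \frac{203}{6}\right) 15 = \frac{197}{6} \cdot 15 = \frac{985}{2}$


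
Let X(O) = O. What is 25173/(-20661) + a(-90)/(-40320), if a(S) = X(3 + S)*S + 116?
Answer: -196524611/138841920 ≈ -1.4155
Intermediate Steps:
a(S) = 116 + S*(3 + S) (a(S) = (3 + S)*S + 116 = S*(3 + S) + 116 = 116 + S*(3 + S))
25173/(-20661) + a(-90)/(-40320) = 25173/(-20661) + (116 - 90*(3 - 90))/(-40320) = 25173*(-1/20661) + (116 - 90*(-87))*(-1/40320) = -8391/6887 + (116 + 7830)*(-1/40320) = -8391/6887 + 7946*(-1/40320) = -8391/6887 - 3973/20160 = -196524611/138841920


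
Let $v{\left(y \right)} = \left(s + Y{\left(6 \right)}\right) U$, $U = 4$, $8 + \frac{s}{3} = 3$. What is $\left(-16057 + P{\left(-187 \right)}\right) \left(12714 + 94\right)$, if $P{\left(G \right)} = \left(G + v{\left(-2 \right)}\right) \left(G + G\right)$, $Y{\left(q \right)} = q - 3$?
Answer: $920037064$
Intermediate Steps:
$s = -15$ ($s = -24 + 3 \cdot 3 = -24 + 9 = -15$)
$Y{\left(q \right)} = -3 + q$
$v{\left(y \right)} = -48$ ($v{\left(y \right)} = \left(-15 + \left(-3 + 6\right)\right) 4 = \left(-15 + 3\right) 4 = \left(-12\right) 4 = -48$)
$P{\left(G \right)} = 2 G \left(-48 + G\right)$ ($P{\left(G \right)} = \left(G - 48\right) \left(G + G\right) = \left(-48 + G\right) 2 G = 2 G \left(-48 + G\right)$)
$\left(-16057 + P{\left(-187 \right)}\right) \left(12714 + 94\right) = \left(-16057 + 2 \left(-187\right) \left(-48 - 187\right)\right) \left(12714 + 94\right) = \left(-16057 + 2 \left(-187\right) \left(-235\right)\right) 12808 = \left(-16057 + 87890\right) 12808 = 71833 \cdot 12808 = 920037064$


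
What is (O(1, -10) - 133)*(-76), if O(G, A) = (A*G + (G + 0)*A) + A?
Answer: 12388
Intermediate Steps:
O(G, A) = A + 2*A*G (O(G, A) = (A*G + G*A) + A = (A*G + A*G) + A = 2*A*G + A = A + 2*A*G)
(O(1, -10) - 133)*(-76) = (-10*(1 + 2*1) - 133)*(-76) = (-10*(1 + 2) - 133)*(-76) = (-10*3 - 133)*(-76) = (-30 - 133)*(-76) = -163*(-76) = 12388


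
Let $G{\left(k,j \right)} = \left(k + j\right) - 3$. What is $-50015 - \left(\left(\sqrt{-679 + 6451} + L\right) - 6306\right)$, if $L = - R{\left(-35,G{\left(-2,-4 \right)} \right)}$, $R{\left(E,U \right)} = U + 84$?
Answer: $-43634 - 2 \sqrt{1443} \approx -43710.0$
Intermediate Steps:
$G{\left(k,j \right)} = -3 + j + k$ ($G{\left(k,j \right)} = \left(j + k\right) - 3 = -3 + j + k$)
$R{\left(E,U \right)} = 84 + U$
$L = -75$ ($L = - (84 - 9) = \left(-1\right) 75 = -75$)
$-50015 - \left(\left(\sqrt{-679 + 6451} + L\right) - 6306\right) = -50015 - \left(\left(\sqrt{-679 + 6451} - 75\right) - 6306\right) = -50015 - \left(\left(\sqrt{5772} - 75\right) - 6306\right) = -50015 - \left(\left(2 \sqrt{1443} - 75\right) - 6306\right) = -50015 - \left(\left(-75 + 2 \sqrt{1443}\right) - 6306\right) = -50015 - \left(-6381 + 2 \sqrt{1443}\right) = -50015 + \left(6381 - 2 \sqrt{1443}\right) = -43634 - 2 \sqrt{1443}$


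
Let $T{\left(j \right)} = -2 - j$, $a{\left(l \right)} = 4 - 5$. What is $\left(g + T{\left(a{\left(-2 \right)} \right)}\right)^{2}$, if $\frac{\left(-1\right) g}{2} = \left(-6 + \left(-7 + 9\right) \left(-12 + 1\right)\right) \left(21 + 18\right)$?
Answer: $4765489$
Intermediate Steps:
$a{\left(l \right)} = -1$
$g = 2184$ ($g = - 2 \left(-6 + \left(-7 + 9\right) \left(-12 + 1\right)\right) \left(21 + 18\right) = - 2 \left(-6 + 2 \left(-11\right)\right) 39 = - 2 \left(-6 - 22\right) 39 = - 2 \left(\left(-28\right) 39\right) = \left(-2\right) \left(-1092\right) = 2184$)
$\left(g + T{\left(a{\left(-2 \right)} \right)}\right)^{2} = \left(2184 - 1\right)^{2} = 2183^{2} = 4765489$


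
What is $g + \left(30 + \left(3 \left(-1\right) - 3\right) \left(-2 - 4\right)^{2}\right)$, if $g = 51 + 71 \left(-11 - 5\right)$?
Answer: $-1271$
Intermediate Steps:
$g = -1085$ ($g = 51 + 71 \left(-16\right) = 51 - 1136 = -1085$)
$g + \left(30 + \left(3 \left(-1\right) - 3\right) \left(-2 - 4\right)^{2}\right) = -1085 + \left(30 + \left(3 \left(-1\right) - 3\right) \left(-2 - 4\right)^{2}\right) = -1085 + \left(30 + \left(-3 - 3\right) \left(-6\right)^{2}\right) = -1085 + \left(30 - 216\right) = -1085 - 186 = -1271$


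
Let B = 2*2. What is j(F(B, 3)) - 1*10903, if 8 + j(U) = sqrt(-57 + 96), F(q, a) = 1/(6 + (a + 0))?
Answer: -10911 + sqrt(39) ≈ -10905.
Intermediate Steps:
B = 4
F(q, a) = 1/(6 + a)
j(U) = -8 + sqrt(39) (j(U) = -8 + sqrt(-57 + 96) = -8 + sqrt(39))
j(F(B, 3)) - 1*10903 = (-8 + sqrt(39)) - 1*10903 = (-8 + sqrt(39)) - 10903 = -10911 + sqrt(39)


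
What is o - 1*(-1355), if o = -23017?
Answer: -21662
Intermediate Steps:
o - 1*(-1355) = -23017 - 1*(-1355) = -23017 + 1355 = -21662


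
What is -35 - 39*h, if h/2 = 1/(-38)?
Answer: -626/19 ≈ -32.947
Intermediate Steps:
h = -1/19 (h = 2/(-38) = 2*(-1/38) = -1/19 ≈ -0.052632)
-35 - 39*h = -35 - 39*(-1/19) = -35 + 39/19 = -626/19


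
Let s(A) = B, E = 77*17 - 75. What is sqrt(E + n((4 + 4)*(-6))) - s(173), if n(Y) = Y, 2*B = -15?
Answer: 15/2 + sqrt(1186) ≈ 41.938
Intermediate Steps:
E = 1234 (E = 1309 - 75 = 1234)
B = -15/2 (B = (1/2)*(-15) = -15/2 ≈ -7.5000)
s(A) = -15/2
sqrt(E + n((4 + 4)*(-6))) - s(173) = sqrt(1234 + (4 + 4)*(-6)) - 1*(-15/2) = sqrt(1234 + 8*(-6)) + 15/2 = sqrt(1234 - 48) + 15/2 = sqrt(1186) + 15/2 = 15/2 + sqrt(1186)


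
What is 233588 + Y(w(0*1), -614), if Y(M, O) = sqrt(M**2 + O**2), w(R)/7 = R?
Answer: 234202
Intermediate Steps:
w(R) = 7*R
233588 + Y(w(0*1), -614) = 233588 + sqrt((7*(0*1))**2 + (-614)**2) = 233588 + sqrt((7*0)**2 + 376996) = 233588 + sqrt(0**2 + 376996) = 233588 + sqrt(0 + 376996) = 233588 + sqrt(376996) = 233588 + 614 = 234202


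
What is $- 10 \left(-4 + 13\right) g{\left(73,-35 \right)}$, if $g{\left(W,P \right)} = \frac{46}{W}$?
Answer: $- \frac{4140}{73} \approx -56.712$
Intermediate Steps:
$- 10 \left(-4 + 13\right) g{\left(73,-35 \right)} = - 10 \left(-4 + 13\right) \frac{46}{73} = \left(-10\right) 9 \cdot 46 \cdot \frac{1}{73} = \left(-90\right) \frac{46}{73} = - \frac{4140}{73}$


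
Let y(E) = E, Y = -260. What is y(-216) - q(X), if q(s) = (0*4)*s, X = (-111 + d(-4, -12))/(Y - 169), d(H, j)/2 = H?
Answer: -216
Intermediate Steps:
d(H, j) = 2*H
X = 119/429 (X = (-111 + 2*(-4))/(-260 - 169) = (-111 - 8)/(-429) = -119*(-1/429) = 119/429 ≈ 0.27739)
q(s) = 0 (q(s) = 0*s = 0)
y(-216) - q(X) = -216 - 1*0 = -216 + 0 = -216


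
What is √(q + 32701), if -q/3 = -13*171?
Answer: √39370 ≈ 198.42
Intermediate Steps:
q = 6669 (q = -(-39)*171 = -3*(-2223) = 6669)
√(q + 32701) = √(6669 + 32701) = √39370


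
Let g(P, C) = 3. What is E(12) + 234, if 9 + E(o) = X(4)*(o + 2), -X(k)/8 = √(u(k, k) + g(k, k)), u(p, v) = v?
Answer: 225 - 112*√7 ≈ -71.324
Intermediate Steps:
X(k) = -8*√(3 + k) (X(k) = -8*√(k + 3) = -8*√(3 + k))
E(o) = -9 - 8*√7*(2 + o) (E(o) = -9 + (-8*√(3 + 4))*(o + 2) = -9 + (-8*√7)*(2 + o) = -9 - 8*√7*(2 + o))
E(12) + 234 = (-9 - 16*√7 - 8*12*√7) + 234 = (-9 - 16*√7 - 96*√7) + 234 = (-9 - 112*√7) + 234 = 225 - 112*√7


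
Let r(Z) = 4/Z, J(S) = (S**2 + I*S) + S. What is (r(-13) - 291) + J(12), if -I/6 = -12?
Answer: 9473/13 ≈ 728.69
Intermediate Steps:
I = 72 (I = -6*(-12) = 72)
J(S) = S**2 + 73*S (J(S) = (S**2 + 72*S) + S = S**2 + 73*S)
(r(-13) - 291) + J(12) = (4/(-13) - 291) + 12*(73 + 12) = (4*(-1/13) - 291) + 12*85 = (-4/13 - 291) + 1020 = -3787/13 + 1020 = 9473/13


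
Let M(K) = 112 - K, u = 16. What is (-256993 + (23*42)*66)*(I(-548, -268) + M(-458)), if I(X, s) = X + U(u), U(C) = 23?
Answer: -8695665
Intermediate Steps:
I(X, s) = 23 + X (I(X, s) = X + 23 = 23 + X)
(-256993 + (23*42)*66)*(I(-548, -268) + M(-458)) = (-256993 + (23*42)*66)*((23 - 548) + (112 - 1*(-458))) = (-256993 + 966*66)*(-525 + (112 + 458)) = (-256993 + 63756)*(-525 + 570) = -193237*45 = -8695665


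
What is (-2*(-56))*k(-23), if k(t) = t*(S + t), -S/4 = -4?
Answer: 18032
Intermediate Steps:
S = 16 (S = -4*(-4) = 16)
k(t) = t*(16 + t)
(-2*(-56))*k(-23) = (-2*(-56))*(-23*(16 - 23)) = 112*(-23*(-7)) = 112*161 = 18032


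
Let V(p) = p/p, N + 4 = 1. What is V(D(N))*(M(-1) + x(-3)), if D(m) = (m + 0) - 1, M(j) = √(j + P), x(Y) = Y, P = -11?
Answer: -3 + 2*I*√3 ≈ -3.0 + 3.4641*I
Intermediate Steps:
N = -3 (N = -4 + 1 = -3)
M(j) = √(-11 + j) (M(j) = √(j - 11) = √(-11 + j))
D(m) = -1 + m (D(m) = m - 1 = -1 + m)
V(p) = 1
V(D(N))*(M(-1) + x(-3)) = 1*(√(-11 - 1) - 3) = 1*(√(-12) - 3) = 1*(2*I*√3 - 3) = 1*(-3 + 2*I*√3) = -3 + 2*I*√3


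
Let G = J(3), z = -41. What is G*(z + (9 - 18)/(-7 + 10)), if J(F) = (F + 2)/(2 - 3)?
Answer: 220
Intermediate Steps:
J(F) = -2 - F (J(F) = (2 + F)/(-1) = (2 + F)*(-1) = -2 - F)
G = -5 (G = -2 - 1*3 = -2 - 3 = -5)
G*(z + (9 - 18)/(-7 + 10)) = -5*(-41 + (9 - 18)/(-7 + 10)) = -5*(-41 - 9/3) = -5*(-41 - 9*1/3) = -5*(-41 - 3) = -5*(-44) = 220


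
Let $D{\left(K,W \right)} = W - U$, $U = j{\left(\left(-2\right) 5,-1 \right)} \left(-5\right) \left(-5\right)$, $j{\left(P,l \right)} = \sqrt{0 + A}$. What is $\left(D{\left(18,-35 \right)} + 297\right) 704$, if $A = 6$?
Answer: $184448 - 17600 \sqrt{6} \approx 1.4134 \cdot 10^{5}$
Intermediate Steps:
$j{\left(P,l \right)} = \sqrt{6}$ ($j{\left(P,l \right)} = \sqrt{0 + 6} = \sqrt{6}$)
$U = 25 \sqrt{6}$ ($U = \sqrt{6} \left(-5\right) \left(-5\right) = - 5 \sqrt{6} \left(-5\right) = 25 \sqrt{6} \approx 61.237$)
$D{\left(K,W \right)} = W - 25 \sqrt{6}$
$\left(D{\left(18,-35 \right)} + 297\right) 704 = \left(\left(-35 - 25 \sqrt{6}\right) + 297\right) 704 = \left(262 - 25 \sqrt{6}\right) 704 = 184448 - 17600 \sqrt{6}$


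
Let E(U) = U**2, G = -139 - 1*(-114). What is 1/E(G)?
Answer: 1/625 ≈ 0.0016000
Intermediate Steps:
G = -25 (G = -139 + 114 = -25)
1/E(G) = 1/((-25)**2) = 1/625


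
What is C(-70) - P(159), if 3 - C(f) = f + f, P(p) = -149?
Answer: 292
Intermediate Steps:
C(f) = 3 - 2*f (C(f) = 3 - (f + f) = 3 - 2*f)
C(-70) - P(159) = (3 - 2*(-70)) - 1*(-149) = (3 + 140) + 149 = 143 + 149 = 292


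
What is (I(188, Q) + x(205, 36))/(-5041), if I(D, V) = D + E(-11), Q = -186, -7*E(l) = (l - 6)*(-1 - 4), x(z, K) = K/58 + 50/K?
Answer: -649925/18419814 ≈ -0.035284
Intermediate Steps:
x(z, K) = 50/K + K/58 (x(z, K) = K*(1/58) + 50/K = K/58 + 50/K = 50/K + K/58)
E(l) = -30/7 + 5*l/7 (E(l) = -(l - 6)*(-1 - 4)/7 = -(-6 + l)*(-5)/7 = -(30 - 5*l)/7 = -30/7 + 5*l/7)
I(D, V) = -85/7 + D (I(D, V) = D + (-30/7 + (5/7)*(-11)) = D + (-30/7 - 55/7) = D - 85/7 = -85/7 + D)
(I(188, Q) + x(205, 36))/(-5041) = ((-85/7 + 188) + (50/36 + (1/58)*36))/(-5041) = (1231/7 + (50*(1/36) + 18/29))*(-1/5041) = (1231/7 + (25/18 + 18/29))*(-1/5041) = (1231/7 + 1049/522)*(-1/5041) = (649925/3654)*(-1/5041) = -649925/18419814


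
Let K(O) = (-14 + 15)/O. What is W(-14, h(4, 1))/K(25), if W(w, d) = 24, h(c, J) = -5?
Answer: 600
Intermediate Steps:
K(O) = 1/O
W(-14, h(4, 1))/K(25) = 24/(1/25) = 24*25 = 600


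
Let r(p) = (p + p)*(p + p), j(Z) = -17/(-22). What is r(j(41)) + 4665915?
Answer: 564576004/121 ≈ 4.6659e+6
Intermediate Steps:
j(Z) = 17/22 (j(Z) = -17*(-1/22) = 17/22)
r(p) = 4*p² (r(p) = (2*p)*(2*p) = 4*p²)
r(j(41)) + 4665915 = 4*(17/22)² + 4665915 = 4*(289/484) + 4665915 = 289/121 + 4665915 = 564576004/121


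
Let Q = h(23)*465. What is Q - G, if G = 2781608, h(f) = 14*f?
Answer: -2631878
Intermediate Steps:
Q = 149730 (Q = (14*23)*465 = 322*465 = 149730)
Q - G = 149730 - 1*2781608 = 149730 - 2781608 = -2631878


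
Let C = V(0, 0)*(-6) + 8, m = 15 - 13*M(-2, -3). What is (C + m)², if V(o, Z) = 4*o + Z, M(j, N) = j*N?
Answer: 3025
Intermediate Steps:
M(j, N) = N*j
V(o, Z) = Z + 4*o
m = -63 (m = 15 - (-39)*(-2) = 15 - 13*6 = 15 - 78 = -63)
C = 8 (C = (0 + 4*0)*(-6) + 8 = (0 + 0)*(-6) + 8 = 0*(-6) + 8 = 0 + 8 = 8)
(C + m)² = (8 - 63)² = (-55)² = 3025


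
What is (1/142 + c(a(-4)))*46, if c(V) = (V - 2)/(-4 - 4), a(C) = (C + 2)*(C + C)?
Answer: -11385/142 ≈ -80.176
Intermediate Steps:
a(C) = 2*C*(2 + C) (a(C) = (2 + C)*(2*C) = 2*C*(2 + C))
c(V) = ¼ - V/8 (c(V) = (-2 + V)/(-8) = (-2 + V)*(-⅛) = ¼ - V/8)
(1/142 + c(a(-4)))*46 = (1/142 + (¼ - (-4)*(2 - 4)/4))*46 = (1/142 + (¼ - (-4)*(-2)/4))*46 = (1/142 + (¼ - ⅛*16))*46 = (1/142 + (¼ - 2))*46 = (1/142 - 7/4)*46 = -495/284*46 = -11385/142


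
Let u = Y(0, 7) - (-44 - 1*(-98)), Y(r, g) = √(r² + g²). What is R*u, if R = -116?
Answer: 5452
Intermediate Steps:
Y(r, g) = √(g² + r²)
u = -47 (u = √(7² + 0²) - (-44 - 1*(-98)) = √(49 + 0) - (-44 + 98) = √49 - 1*54 = 7 - 54 = -47)
R*u = -116*(-47) = 5452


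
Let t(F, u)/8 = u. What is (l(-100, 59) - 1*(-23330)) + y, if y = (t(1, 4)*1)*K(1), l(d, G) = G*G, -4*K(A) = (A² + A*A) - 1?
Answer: 26803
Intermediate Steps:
t(F, u) = 8*u
K(A) = ¼ - A²/2 (K(A) = -((A² + A*A) - 1)/4 = -((A² + A²) - 1)/4 = -(2*A² - 1)/4 = -(-1 + 2*A²)/4 = ¼ - A²/2)
l(d, G) = G²
y = -8 (y = ((8*4)*1)*(¼ - ½*1²) = (32*1)*(¼ - ½*1) = 32*(¼ - ½) = 32*(-¼) = -8)
(l(-100, 59) - 1*(-23330)) + y = (59² - 1*(-23330)) - 8 = (3481 + 23330) - 8 = 26811 - 8 = 26803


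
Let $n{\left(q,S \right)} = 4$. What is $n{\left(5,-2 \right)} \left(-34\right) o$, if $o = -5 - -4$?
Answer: $136$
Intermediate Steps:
$o = -1$ ($o = -5 + 4 = -1$)
$n{\left(5,-2 \right)} \left(-34\right) o = 4 \left(-34\right) \left(-1\right) = \left(-136\right) \left(-1\right) = 136$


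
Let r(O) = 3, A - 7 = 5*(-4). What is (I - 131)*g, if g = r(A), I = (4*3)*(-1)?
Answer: -429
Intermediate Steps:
A = -13 (A = 7 + 5*(-4) = 7 - 20 = -13)
I = -12 (I = 12*(-1) = -12)
g = 3
(I - 131)*g = (-12 - 131)*3 = -143*3 = -429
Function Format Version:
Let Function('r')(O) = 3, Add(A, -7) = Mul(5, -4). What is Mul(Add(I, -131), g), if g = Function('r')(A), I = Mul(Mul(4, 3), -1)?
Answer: -429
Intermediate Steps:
A = -13 (A = Add(7, Mul(5, -4)) = Add(7, -20) = -13)
I = -12 (I = Mul(12, -1) = -12)
g = 3
Mul(Add(I, -131), g) = Mul(Add(-12, -131), 3) = Mul(-143, 3) = -429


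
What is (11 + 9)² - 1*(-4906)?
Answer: 5306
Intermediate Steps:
(11 + 9)² - 1*(-4906) = 20² + 4906 = 400 + 4906 = 5306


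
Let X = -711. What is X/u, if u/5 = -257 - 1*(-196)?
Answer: 711/305 ≈ 2.3311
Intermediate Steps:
u = -305 (u = 5*(-257 - 1*(-196)) = 5*(-257 + 196) = 5*(-61) = -305)
X/u = -711/(-305) = -711*(-1/305) = 711/305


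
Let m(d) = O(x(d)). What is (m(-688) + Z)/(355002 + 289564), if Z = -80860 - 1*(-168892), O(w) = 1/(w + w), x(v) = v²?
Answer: 83338838017/610202897408 ≈ 0.13658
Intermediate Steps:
O(w) = 1/(2*w)
m(d) = 1/(2*d²) (m(d) = 1/(2*(d²)) = 1/(2*d²))
Z = 88032 (Z = -80860 + 168892 = 88032)
(m(-688) + Z)/(355002 + 289564) = ((½)/(-688)² + 88032)/(355002 + 289564) = ((½)*(1/473344) + 88032)/644566 = (1/946688 + 88032)*(1/644566) = (83338838017/946688)*(1/644566) = 83338838017/610202897408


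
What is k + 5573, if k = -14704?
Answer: -9131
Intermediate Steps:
k + 5573 = -14704 + 5573 = -9131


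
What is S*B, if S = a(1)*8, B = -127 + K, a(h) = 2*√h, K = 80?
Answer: -752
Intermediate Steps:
B = -47 (B = -127 + 80 = -47)
S = 16 (S = (2*√1)*8 = (2*1)*8 = 2*8 = 16)
S*B = 16*(-47) = -752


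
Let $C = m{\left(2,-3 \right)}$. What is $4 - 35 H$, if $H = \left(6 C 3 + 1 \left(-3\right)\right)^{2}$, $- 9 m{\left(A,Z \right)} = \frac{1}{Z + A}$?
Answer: $-31$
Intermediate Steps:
$m{\left(A,Z \right)} = - \frac{1}{9 \left(A + Z\right)}$ ($m{\left(A,Z \right)} = - \frac{1}{9 \left(Z + A\right)} = - \frac{1}{9 \left(A + Z\right)}$)
$C = \frac{1}{9}$ ($C = - \frac{1}{9 \cdot 2 + 9 \left(-3\right)} = - \frac{1}{18 - 27} = - \frac{1}{-9} = \left(-1\right) \left(- \frac{1}{9}\right) = \frac{1}{9} \approx 0.11111$)
$H = 1$ ($H = \left(6 \cdot \frac{1}{9} \cdot 3 + 1 \left(-3\right)\right)^{2} = \left(\frac{2}{3} \cdot 3 - 3\right)^{2} = \left(2 - 3\right)^{2} = \left(-1\right)^{2} = 1$)
$4 - 35 H = 4 - 35 = -31$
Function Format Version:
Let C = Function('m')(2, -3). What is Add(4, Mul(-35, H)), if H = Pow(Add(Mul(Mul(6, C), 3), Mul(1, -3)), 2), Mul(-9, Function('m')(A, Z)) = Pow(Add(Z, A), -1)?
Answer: -31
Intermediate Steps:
Function('m')(A, Z) = Mul(Rational(-1, 9), Pow(Add(A, Z), -1)) (Function('m')(A, Z) = Mul(Rational(-1, 9), Pow(Add(Z, A), -1)) = Mul(Rational(-1, 9), Pow(Add(A, Z), -1)))
C = Rational(1, 9) (C = Mul(-1, Pow(Add(Mul(9, 2), Mul(9, -3)), -1)) = Mul(-1, Pow(Add(18, -27), -1)) = Mul(-1, Pow(-9, -1)) = Mul(-1, Rational(-1, 9)) = Rational(1, 9) ≈ 0.11111)
H = 1 (H = Pow(Add(Mul(Mul(6, Rational(1, 9)), 3), Mul(1, -3)), 2) = Pow(Add(Mul(Rational(2, 3), 3), -3), 2) = Pow(Add(2, -3), 2) = Pow(-1, 2) = 1)
Add(4, Mul(-35, H)) = Add(4, Mul(-35, 1)) = Add(4, -35) = -31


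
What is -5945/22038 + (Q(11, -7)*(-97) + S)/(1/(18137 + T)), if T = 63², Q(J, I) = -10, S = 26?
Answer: 485223333943/22038 ≈ 2.2018e+7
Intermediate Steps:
T = 3969
-5945/22038 + (Q(11, -7)*(-97) + S)/(1/(18137 + T)) = -5945/22038 + (-10*(-97) + 26)/(1/(18137 + 3969)) = -5945*1/22038 + (970 + 26)/(1/22106) = -5945/22038 + 996/(1/22106) = -5945/22038 + 996*22106 = -5945/22038 + 22017576 = 485223333943/22038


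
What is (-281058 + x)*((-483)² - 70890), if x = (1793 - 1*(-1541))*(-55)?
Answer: -75422642772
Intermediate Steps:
x = -183370 (x = (1793 + 1541)*(-55) = 3334*(-55) = -183370)
(-281058 + x)*((-483)² - 70890) = (-281058 - 183370)*((-483)² - 70890) = -464428*(233289 - 70890) = -464428*162399 = -75422642772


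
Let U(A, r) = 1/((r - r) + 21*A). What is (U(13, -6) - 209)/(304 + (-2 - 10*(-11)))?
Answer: -14264/28119 ≈ -0.50727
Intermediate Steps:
U(A, r) = 1/(21*A) (U(A, r) = 1/(0 + 21*A) = 1/(21*A))
(U(13, -6) - 209)/(304 + (-2 - 10*(-11))) = ((1/21)/13 - 209)/(304 + (-2 - 10*(-11))) = ((1/21)*(1/13) - 209)/(304 + (-2 + 110)) = (1/273 - 209)/(304 + 108) = -57056/273/412 = -57056/273*1/412 = -14264/28119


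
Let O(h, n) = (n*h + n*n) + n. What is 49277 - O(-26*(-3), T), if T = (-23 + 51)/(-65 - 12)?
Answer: 5965977/121 ≈ 49306.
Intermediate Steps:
T = -4/11 (T = 28/(-77) = 28*(-1/77) = -4/11 ≈ -0.36364)
O(h, n) = n + n² + h*n (O(h, n) = (h*n + n²) + n = (n² + h*n) + n = n + n² + h*n)
49277 - O(-26*(-3), T) = 49277 - (-4)*(1 - 26*(-3) - 4/11)/11 = 49277 - (-4)*(1 + 78 - 4/11)/11 = 49277 - (-4)*865/(11*11) = 49277 - 1*(-3460/121) = 49277 + 3460/121 = 5965977/121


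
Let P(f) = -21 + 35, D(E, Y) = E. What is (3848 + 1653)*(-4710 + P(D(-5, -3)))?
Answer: -25832696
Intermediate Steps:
P(f) = 14
(3848 + 1653)*(-4710 + P(D(-5, -3))) = (3848 + 1653)*(-4710 + 14) = 5501*(-4696) = -25832696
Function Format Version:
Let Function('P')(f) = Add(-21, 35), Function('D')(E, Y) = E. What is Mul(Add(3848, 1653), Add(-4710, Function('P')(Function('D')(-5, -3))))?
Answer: -25832696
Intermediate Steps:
Function('P')(f) = 14
Mul(Add(3848, 1653), Add(-4710, Function('P')(Function('D')(-5, -3)))) = Mul(Add(3848, 1653), Add(-4710, 14)) = Mul(5501, -4696) = -25832696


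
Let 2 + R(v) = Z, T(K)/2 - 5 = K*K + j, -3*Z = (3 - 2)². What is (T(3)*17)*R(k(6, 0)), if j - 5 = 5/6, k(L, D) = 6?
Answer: -14161/9 ≈ -1573.4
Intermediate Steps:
j = 35/6 (j = 5 + 5/6 = 5 + 5*(⅙) = 5 + ⅚ = 35/6 ≈ 5.8333)
Z = -⅓ (Z = -(3 - 2)²/3 = -⅓*1² = -⅓*1 = -⅓ ≈ -0.33333)
T(K) = 65/3 + 2*K² (T(K) = 10 + 2*(K*K + 35/6) = 10 + 2*(K² + 35/6) = 10 + 2*(35/6 + K²) = 10 + (35/3 + 2*K²) = 65/3 + 2*K²)
R(v) = -7/3 (R(v) = -2 - ⅓ = -7/3)
(T(3)*17)*R(k(6, 0)) = ((65/3 + 2*3²)*17)*(-7/3) = ((65/3 + 2*9)*17)*(-7/3) = ((65/3 + 18)*17)*(-7/3) = ((119/3)*17)*(-7/3) = (2023/3)*(-7/3) = -14161/9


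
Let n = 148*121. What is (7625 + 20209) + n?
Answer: 45742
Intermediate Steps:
n = 17908
(7625 + 20209) + n = (7625 + 20209) + 17908 = 27834 + 17908 = 45742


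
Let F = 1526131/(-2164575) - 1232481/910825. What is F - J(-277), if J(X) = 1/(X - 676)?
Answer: -154605839827163/75155448809175 ≈ -2.0571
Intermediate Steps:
J(X) = 1/(-676 + X)
F = -162313433146/78861960975 (F = 1526131*(-1/2164575) - 1232481*1/910825 = -1526131/2164575 - 1232481/910825 = -162313433146/78861960975 ≈ -2.0582)
F - J(-277) = -162313433146/78861960975 - 1/(-676 - 277) = -162313433146/78861960975 - 1/(-953) = -162313433146/78861960975 - 1*(-1/953) = -162313433146/78861960975 + 1/953 = -154605839827163/75155448809175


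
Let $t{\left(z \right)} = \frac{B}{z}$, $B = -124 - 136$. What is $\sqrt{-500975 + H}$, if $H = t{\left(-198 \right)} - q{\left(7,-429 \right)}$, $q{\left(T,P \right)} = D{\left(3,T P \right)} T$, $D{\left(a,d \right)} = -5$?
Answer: $\frac{i \sqrt{545522230}}{33} \approx 707.77 i$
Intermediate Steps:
$q{\left(T,P \right)} = - 5 T$
$B = -260$ ($B = -124 - 136 = -260$)
$t{\left(z \right)} = - \frac{260}{z}$
$H = \frac{3595}{99}$ ($H = - \frac{260}{-198} - \left(-5\right) 7 = \left(-260\right) \left(- \frac{1}{198}\right) - -35 = \frac{130}{99} + 35 = \frac{3595}{99} \approx 36.313$)
$\sqrt{-500975 + H} = \sqrt{-500975 + \frac{3595}{99}} = \sqrt{- \frac{49592930}{99}} = \frac{i \sqrt{545522230}}{33}$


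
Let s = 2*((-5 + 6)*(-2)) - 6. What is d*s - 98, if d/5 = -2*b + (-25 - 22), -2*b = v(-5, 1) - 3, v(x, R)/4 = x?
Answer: 3402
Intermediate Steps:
v(x, R) = 4*x
b = 23/2 (b = -(4*(-5) - 3)/2 = -(-20 - 3)/2 = -½*(-23) = 23/2 ≈ 11.500)
s = -10 (s = 2*(1*(-2)) - 6 = 2*(-2) - 6 = -4 - 6 = -10)
d = -350 (d = 5*(-2*23/2 + (-25 - 22)) = 5*(-23 - 47) = 5*(-70) = -350)
d*s - 98 = -350*(-10) - 98 = 3500 - 98 = 3402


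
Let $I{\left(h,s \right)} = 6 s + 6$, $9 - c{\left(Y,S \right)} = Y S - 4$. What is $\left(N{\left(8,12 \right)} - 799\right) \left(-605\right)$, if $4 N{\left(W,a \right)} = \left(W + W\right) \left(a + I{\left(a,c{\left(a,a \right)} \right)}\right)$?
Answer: $2341955$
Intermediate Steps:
$c{\left(Y,S \right)} = 13 - S Y$ ($c{\left(Y,S \right)} = 9 - \left(Y S - 4\right) = 9 - \left(S Y - 4\right) = 9 - \left(-4 + S Y\right) = 13 - S Y$)
$I{\left(h,s \right)} = 6 + 6 s$
$N{\left(W,a \right)} = \frac{W \left(84 + a - 6 a^{2}\right)}{2}$ ($N{\left(W,a \right)} = \frac{\left(W + W\right) \left(a + \left(6 + 6 \left(13 - a a\right)\right)\right)}{4} = \frac{2 W \left(a + \left(6 + 6 \left(13 - a^{2}\right)\right)\right)}{4} = \frac{2 W \left(a + \left(6 - \left(-78 + 6 a^{2}\right)\right)\right)}{4} = \frac{2 W \left(a - \left(-84 + 6 a^{2}\right)\right)}{4} = \frac{2 W \left(84 + a - 6 a^{2}\right)}{4} = \frac{W \left(84 + a - 6 a^{2}\right)}{2}$)
$\left(N{\left(8,12 \right)} - 799\right) \left(-605\right) = \left(\frac{1}{2} \cdot 8 \left(84 + 12 - 6 \cdot 12^{2}\right) - 799\right) \left(-605\right) = \left(\frac{1}{2} \cdot 8 \left(84 + 12 - 864\right) - 799\right) \left(-605\right) = \left(\frac{1}{2} \cdot 8 \left(-768\right) - 799\right) \left(-605\right) = \left(-3072 - 799\right) \left(-605\right) = \left(-3871\right) \left(-605\right) = 2341955$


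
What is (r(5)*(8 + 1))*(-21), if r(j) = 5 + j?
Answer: -1890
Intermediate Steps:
(r(5)*(8 + 1))*(-21) = ((5 + 5)*(8 + 1))*(-21) = (10*9)*(-21) = 90*(-21) = -1890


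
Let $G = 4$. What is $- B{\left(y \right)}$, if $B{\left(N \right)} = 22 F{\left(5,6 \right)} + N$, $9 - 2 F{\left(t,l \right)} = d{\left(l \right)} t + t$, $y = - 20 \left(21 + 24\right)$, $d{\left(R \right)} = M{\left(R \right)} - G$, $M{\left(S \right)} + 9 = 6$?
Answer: $471$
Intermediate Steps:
$M{\left(S \right)} = -3$ ($M{\left(S \right)} = -9 + 6 = -3$)
$d{\left(R \right)} = -7$ ($d{\left(R \right)} = -3 - 4 = -7$)
$y = -900$ ($y = \left(-20\right) 45 = -900$)
$F{\left(t,l \right)} = \frac{9}{2} + 3 t$ ($F{\left(t,l \right)} = \frac{9}{2} - \frac{- 7 t + t}{2} = \frac{9}{2} - \frac{\left(-6\right) t}{2} = \frac{9}{2} + 3 t$)
$B{\left(N \right)} = 429 + N$ ($B{\left(N \right)} = 22 \left(\frac{9}{2} + 3 \cdot 5\right) + N = 22 \left(\frac{9}{2} + 15\right) + N = 22 \cdot \frac{39}{2} + N = 429 + N$)
$- B{\left(y \right)} = - (429 - 900) = \left(-1\right) \left(-471\right) = 471$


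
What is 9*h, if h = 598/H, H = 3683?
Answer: 5382/3683 ≈ 1.4613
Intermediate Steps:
h = 598/3683 ≈ 0.16237
9*h = 9*(598/3683) = 5382/3683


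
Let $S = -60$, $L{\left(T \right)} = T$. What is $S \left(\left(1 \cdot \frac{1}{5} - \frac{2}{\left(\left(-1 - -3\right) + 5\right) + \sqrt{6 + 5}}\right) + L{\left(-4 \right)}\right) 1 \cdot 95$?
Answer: $23760 - 300 \sqrt{11} \approx 22765.0$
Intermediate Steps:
$S \left(\left(1 \cdot \frac{1}{5} - \frac{2}{\left(\left(-1 - -3\right) + 5\right) + \sqrt{6 + 5}}\right) + L{\left(-4 \right)}\right) 1 \cdot 95 = - 60 \left(\left(1 \cdot \frac{1}{5} - \frac{2}{\left(\left(-1 - -3\right) + 5\right) + \sqrt{6 + 5}}\right) - 4\right) 1 \cdot 95 = - 60 \left(\left(1 \cdot \frac{1}{5} - \frac{2}{\left(\left(-1 + 3\right) + 5\right) + \sqrt{11}}\right) - 4\right) 1 \cdot 95 = - 60 \left(\left(\frac{1}{5} - \frac{2}{\left(2 + 5\right) + \sqrt{11}}\right) - 4\right) 1 \cdot 95 = - 60 \left(\left(\frac{1}{5} - \frac{2}{7 + \sqrt{11}}\right) - 4\right) 1 \cdot 95 = - 60 \left(- \frac{19}{5} - \frac{2}{7 + \sqrt{11}}\right) 1 \cdot 95 = - 60 \left(- \frac{19}{5} - \frac{2}{7 + \sqrt{11}}\right) 95 = \left(228 + \frac{120}{7 + \sqrt{11}}\right) 95 = 21660 + \frac{11400}{7 + \sqrt{11}}$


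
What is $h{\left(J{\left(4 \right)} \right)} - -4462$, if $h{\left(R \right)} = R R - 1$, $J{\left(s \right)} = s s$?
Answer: $4717$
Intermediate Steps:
$J{\left(s \right)} = s^{2}$
$h{\left(R \right)} = -1 + R^{2}$ ($h{\left(R \right)} = R^{2} - 1 = -1 + R^{2}$)
$h{\left(J{\left(4 \right)} \right)} - -4462 = \left(-1 + \left(4^{2}\right)^{2}\right) - -4462 = \left(-1 + 16^{2}\right) + 4462 = \left(-1 + 256\right) + 4462 = 255 + 4462 = 4717$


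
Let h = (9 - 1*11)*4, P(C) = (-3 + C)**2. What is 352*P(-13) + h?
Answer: 90104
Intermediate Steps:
h = -8 (h = (9 - 11)*4 = -2*4 = -8)
352*P(-13) + h = 352*(-3 - 13)**2 - 8 = 352*(-16)**2 - 8 = 352*256 - 8 = 90112 - 8 = 90104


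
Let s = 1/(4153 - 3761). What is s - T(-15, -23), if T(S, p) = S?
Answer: 5881/392 ≈ 15.003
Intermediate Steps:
s = 1/392 ≈ 0.0025510
s - T(-15, -23) = 1/392 - 1*(-15) = 1/392 + 15 = 5881/392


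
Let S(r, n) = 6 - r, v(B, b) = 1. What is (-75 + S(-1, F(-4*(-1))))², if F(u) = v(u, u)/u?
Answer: 4624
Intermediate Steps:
F(u) = 1/u
(-75 + S(-1, F(-4*(-1))))² = (-75 + (6 - 1*(-1)))² = (-75 + (6 + 1))² = (-75 + 7)² = (-68)² = 4624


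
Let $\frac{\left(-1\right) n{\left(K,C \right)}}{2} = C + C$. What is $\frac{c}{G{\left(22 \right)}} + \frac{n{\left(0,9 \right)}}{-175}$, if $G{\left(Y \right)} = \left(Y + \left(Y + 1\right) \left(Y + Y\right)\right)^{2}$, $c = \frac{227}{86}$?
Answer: $\frac{3310146701}{16090797800} \approx 0.20572$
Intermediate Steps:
$c = \frac{227}{86}$ ($c = 227 \cdot \frac{1}{86} = \frac{227}{86} \approx 2.6395$)
$n{\left(K,C \right)} = - 4 C$ ($n{\left(K,C \right)} = - 2 \left(C + C\right) = - 2 \cdot 2 C = - 4 C$)
$G{\left(Y \right)} = \left(Y + 2 Y \left(1 + Y\right)\right)^{2}$ ($G{\left(Y \right)} = \left(Y + \left(1 + Y\right) 2 Y\right)^{2} = \left(Y + 2 Y \left(1 + Y\right)\right)^{2}$)
$\frac{c}{G{\left(22 \right)}} + \frac{n{\left(0,9 \right)}}{-175} = \frac{227}{86 \cdot 22^{2} \left(3 + 2 \cdot 22\right)^{2}} + \frac{\left(-4\right) 9}{-175} = \frac{227}{86 \cdot 484 \left(3 + 44\right)^{2}} - - \frac{36}{175} = \frac{227}{86 \cdot 484 \cdot 47^{2}} + \frac{36}{175} = \frac{227}{86 \cdot 484 \cdot 2209} + \frac{36}{175} = \frac{227}{86 \cdot 1069156} + \frac{36}{175} = \frac{227}{86} \cdot \frac{1}{1069156} + \frac{36}{175} = \frac{227}{91947416} + \frac{36}{175} = \frac{3310146701}{16090797800}$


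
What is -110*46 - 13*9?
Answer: -5177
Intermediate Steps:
-110*46 - 13*9 = -5060 - 117 = -5177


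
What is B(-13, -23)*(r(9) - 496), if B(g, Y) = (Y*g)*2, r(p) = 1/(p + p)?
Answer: -2669173/9 ≈ -2.9658e+5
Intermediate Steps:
r(p) = 1/(2*p)
B(g, Y) = 2*Y*g
B(-13, -23)*(r(9) - 496) = (2*(-23)*(-13))*((1/2)/9 - 496) = 598*((1/2)*(1/9) - 496) = 598*(1/18 - 496) = 598*(-8927/18) = -2669173/9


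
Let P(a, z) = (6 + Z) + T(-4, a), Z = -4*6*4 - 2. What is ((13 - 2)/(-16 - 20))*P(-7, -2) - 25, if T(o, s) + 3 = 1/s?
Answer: 57/14 ≈ 4.0714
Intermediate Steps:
T(o, s) = -3 + 1/s
Z = -98 (Z = -24*4 - 2 = -96 - 2 = -98)
P(a, z) = -95 + 1/a (P(a, z) = (6 - 98) + (-3 + 1/a) = -92 + (-3 + 1/a) = -95 + 1/a)
((13 - 2)/(-16 - 20))*P(-7, -2) - 25 = ((13 - 2)/(-16 - 20))*(-95 + 1/(-7)) - 25 = (11/(-36))*(-95 - 1/7) - 25 = (11*(-1/36))*(-666/7) - 25 = -11/36*(-666/7) - 25 = 407/14 - 25 = 57/14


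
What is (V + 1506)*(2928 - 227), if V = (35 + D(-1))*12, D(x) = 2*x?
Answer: 5137302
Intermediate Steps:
V = 396 (V = (35 + 2*(-1))*12 = (35 - 2)*12 = 33*12 = 396)
(V + 1506)*(2928 - 227) = (396 + 1506)*(2928 - 227) = 1902*2701 = 5137302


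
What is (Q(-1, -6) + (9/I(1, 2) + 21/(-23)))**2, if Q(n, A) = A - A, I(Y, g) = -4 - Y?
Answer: 97344/13225 ≈ 7.3606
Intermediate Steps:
Q(n, A) = 0
(Q(-1, -6) + (9/I(1, 2) + 21/(-23)))**2 = (0 + (9/(-4 - 1*1) + 21/(-23)))**2 = (0 + (9/(-4 - 1) + 21*(-1/23)))**2 = (0 + (9/(-5) - 21/23))**2 = (0 + (9*(-1/5) - 21/23))**2 = (0 + (-9/5 - 21/23))**2 = (0 - 312/115)**2 = (-312/115)**2 = 97344/13225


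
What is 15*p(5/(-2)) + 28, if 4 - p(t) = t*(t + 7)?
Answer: 1027/4 ≈ 256.75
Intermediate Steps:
p(t) = 4 - t*(7 + t) (p(t) = 4 - t*(t + 7) = 4 - t*(7 + t))
15*p(5/(-2)) + 28 = 15*(4 - (5/(-2))² - 35/(-2)) + 28 = 15*(4 - (5*(-½))² - 35*(-1)/2) + 28 = 15*(4 - (-5/2)² - 7*(-5/2)) + 28 = 15*(4 - 1*25/4 + 35/2) + 28 = 15*(4 - 25/4 + 35/2) + 28 = 15*(61/4) + 28 = 915/4 + 28 = 1027/4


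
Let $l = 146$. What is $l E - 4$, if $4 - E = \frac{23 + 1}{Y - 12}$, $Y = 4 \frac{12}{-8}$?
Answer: $\frac{2324}{3} \approx 774.67$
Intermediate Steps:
$Y = -6$ ($Y = 4 \cdot 12 \left(- \frac{1}{8}\right) = 4 \left(- \frac{3}{2}\right) = -6$)
$E = \frac{16}{3}$ ($E = 4 - \frac{23 + 1}{-6 - 12} = 4 - \frac{24}{-18} = 4 - 24 \left(- \frac{1}{18}\right) = 4 - - \frac{4}{3} = 4 + \frac{4}{3} = \frac{16}{3} \approx 5.3333$)
$l E - 4 = 146 \cdot \frac{16}{3} - 4 = \frac{2336}{3} - 4 = \frac{2324}{3}$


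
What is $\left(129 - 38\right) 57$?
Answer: $5187$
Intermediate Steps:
$\left(129 - 38\right) 57 = 91 \cdot 57 = 5187$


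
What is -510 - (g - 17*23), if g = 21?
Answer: -140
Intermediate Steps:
-510 - (g - 17*23) = -510 - (21 - 17*23) = -510 - (21 - 391) = -510 - 1*(-370) = -510 + 370 = -140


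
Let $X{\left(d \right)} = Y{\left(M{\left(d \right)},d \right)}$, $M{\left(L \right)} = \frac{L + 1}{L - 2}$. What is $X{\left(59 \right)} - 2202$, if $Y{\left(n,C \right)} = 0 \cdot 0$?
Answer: $-2202$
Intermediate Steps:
$M{\left(L \right)} = \frac{1 + L}{-2 + L}$
$Y{\left(n,C \right)} = 0$
$X{\left(d \right)} = 0$
$X{\left(59 \right)} - 2202 = 0 - 2202 = -2202$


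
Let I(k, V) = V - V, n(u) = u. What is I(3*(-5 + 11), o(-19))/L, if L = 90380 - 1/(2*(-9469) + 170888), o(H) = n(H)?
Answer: 0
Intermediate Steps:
o(H) = H
I(k, V) = 0
L = 13733240999/151950 (L = 90380 - 1/(-18938 + 170888) = 90380 - 1/151950 = 13733240999/151950 ≈ 90380.)
I(3*(-5 + 11), o(-19))/L = 0/(13733240999/151950) = 0*(151950/13733240999) = 0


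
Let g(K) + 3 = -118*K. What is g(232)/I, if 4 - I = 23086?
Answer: 27379/23082 ≈ 1.1862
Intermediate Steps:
g(K) = -3 - 118*K
I = -23082 (I = 4 - 1*23086 = 4 - 23086 = -23082)
g(232)/I = (-3 - 118*232)/(-23082) = (-3 - 27376)*(-1/23082) = -27379*(-1/23082) = 27379/23082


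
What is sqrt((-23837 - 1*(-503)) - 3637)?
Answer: I*sqrt(26971) ≈ 164.23*I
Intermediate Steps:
sqrt((-23837 - 1*(-503)) - 3637) = sqrt((-23837 + 503) - 3637) = sqrt(-23334 - 3637) = sqrt(-26971) = I*sqrt(26971)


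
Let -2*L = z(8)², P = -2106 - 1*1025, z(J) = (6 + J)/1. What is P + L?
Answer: -3229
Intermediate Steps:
z(J) = 6 + J (z(J) = (6 + J)*1 = 6 + J)
P = -3131 (P = -2106 - 1025 = -3131)
L = -98 (L = -(6 + 8)²/2 = -½*14² = -½*196 = -98)
P + L = -3131 - 98 = -3229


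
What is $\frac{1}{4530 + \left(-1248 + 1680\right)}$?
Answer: $\frac{1}{4962} \approx 0.00020153$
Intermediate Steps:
$\frac{1}{4530 + \left(-1248 + 1680\right)} = \frac{1}{4530 + 432} = \frac{1}{4962}$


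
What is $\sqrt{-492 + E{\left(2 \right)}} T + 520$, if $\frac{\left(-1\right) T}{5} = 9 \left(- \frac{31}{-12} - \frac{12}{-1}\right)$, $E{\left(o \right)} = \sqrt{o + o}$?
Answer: $520 - \frac{18375 i \sqrt{10}}{4} \approx 520.0 - 14527.0 i$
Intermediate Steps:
$E{\left(o \right)} = \sqrt{2} \sqrt{o}$ ($E{\left(o \right)} = \sqrt{2 o} = \sqrt{2} \sqrt{o}$)
$T = - \frac{2625}{4}$ ($T = - 5 \cdot 9 \left(- \frac{31}{-12} - \frac{12}{-1}\right) = - 5 \cdot 9 \left(\left(-31\right) \left(- \frac{1}{12}\right) - -12\right) = - 5 \cdot 9 \left(\frac{31}{12} + 12\right) = - 5 \cdot 9 \cdot \frac{175}{12} = \left(-5\right) \frac{525}{4} = - \frac{2625}{4} \approx -656.25$)
$\sqrt{-492 + E{\left(2 \right)}} T + 520 = \sqrt{-492 + \sqrt{2} \sqrt{2}} \left(- \frac{2625}{4}\right) + 520 = \sqrt{-492 + 2} \left(- \frac{2625}{4}\right) + 520 = \sqrt{-490} \left(- \frac{2625}{4}\right) + 520 = 7 i \sqrt{10} \left(- \frac{2625}{4}\right) + 520 = - \frac{18375 i \sqrt{10}}{4} + 520 = 520 - \frac{18375 i \sqrt{10}}{4}$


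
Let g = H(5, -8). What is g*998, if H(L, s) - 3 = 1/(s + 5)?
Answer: 7984/3 ≈ 2661.3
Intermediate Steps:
H(L, s) = 3 + 1/(5 + s) (H(L, s) = 3 + 1/(s + 5) = 3 + 1/(5 + s))
g = 8/3 (g = (16 + 3*(-8))/(5 - 8) = (16 - 24)/(-3) = -⅓*(-8) = 8/3 ≈ 2.6667)
g*998 = (8/3)*998 = 7984/3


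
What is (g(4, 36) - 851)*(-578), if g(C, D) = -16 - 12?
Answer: 508062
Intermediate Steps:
g(C, D) = -28
(g(4, 36) - 851)*(-578) = (-28 - 851)*(-578) = -879*(-578) = 508062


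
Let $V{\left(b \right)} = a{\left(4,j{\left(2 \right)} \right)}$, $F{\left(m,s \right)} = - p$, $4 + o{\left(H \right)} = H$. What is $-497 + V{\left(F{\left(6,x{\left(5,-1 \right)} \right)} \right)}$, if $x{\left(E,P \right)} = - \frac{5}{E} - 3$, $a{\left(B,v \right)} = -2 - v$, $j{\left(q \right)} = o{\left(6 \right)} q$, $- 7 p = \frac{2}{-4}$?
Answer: $-503$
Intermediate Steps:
$o{\left(H \right)} = -4 + H$
$p = \frac{1}{14}$ ($p = - \frac{2 \frac{1}{-4}}{7} = - \frac{2 \left(- \frac{1}{4}\right)}{7} = \left(- \frac{1}{7}\right) \left(- \frac{1}{2}\right) = \frac{1}{14} \approx 0.071429$)
$j{\left(q \right)} = 2 q$ ($j{\left(q \right)} = \left(-4 + 6\right) q = 2 q$)
$x{\left(E,P \right)} = -3 - \frac{5}{E}$ ($x{\left(E,P \right)} = - \frac{5}{E} - 3 = -3 - \frac{5}{E}$)
$F{\left(m,s \right)} = - \frac{1}{14}$ ($F{\left(m,s \right)} = \left(-1\right) \frac{1}{14} = - \frac{1}{14}$)
$V{\left(b \right)} = -6$ ($V{\left(b \right)} = -2 - 2 \cdot 2 = -2 - 4 = -6$)
$-497 + V{\left(F{\left(6,x{\left(5,-1 \right)} \right)} \right)} = -497 - 6 = -503$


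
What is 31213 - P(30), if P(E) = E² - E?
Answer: 30343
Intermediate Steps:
31213 - P(30) = 31213 - 30*(-1 + 30) = 31213 - 30*29 = 31213 - 1*870 = 31213 - 870 = 30343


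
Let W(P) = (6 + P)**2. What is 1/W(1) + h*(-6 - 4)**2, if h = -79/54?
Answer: -193523/1323 ≈ -146.28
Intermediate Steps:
h = -79/54 (h = -79*1/54 = -79/54 ≈ -1.4630)
1/W(1) + h*(-6 - 4)**2 = 1/((6 + 1)**2) - 79*(-6 - 4)**2/54 = 1/(7**2) - 79/54*(-10)**2 = 1/49 - 79/54*100 = 1/49 - 3950/27 = -193523/1323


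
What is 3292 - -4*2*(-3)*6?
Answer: 3148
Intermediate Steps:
3292 - -4*2*(-3)*6 = 3292 - (-8*(-3))*6 = 3292 - 24*6 = 3292 - 1*144 = 3292 - 144 = 3148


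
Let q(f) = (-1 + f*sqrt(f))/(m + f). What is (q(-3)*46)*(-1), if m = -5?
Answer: -23/4 - 69*I*sqrt(3)/4 ≈ -5.75 - 29.878*I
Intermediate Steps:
q(f) = (-1 + f**(3/2))/(-5 + f) (q(f) = (-1 + f*sqrt(f))/(-5 + f) = (-1 + f**(3/2))/(-5 + f))
(q(-3)*46)*(-1) = (((-1 + (-3)**(3/2))/(-5 - 3))*46)*(-1) = (((-1 - 3*I*sqrt(3))/(-8))*46)*(-1) = (-(-1 - 3*I*sqrt(3))/8*46)*(-1) = ((1/8 + 3*I*sqrt(3)/8)*46)*(-1) = (23/4 + 69*I*sqrt(3)/4)*(-1) = -23/4 - 69*I*sqrt(3)/4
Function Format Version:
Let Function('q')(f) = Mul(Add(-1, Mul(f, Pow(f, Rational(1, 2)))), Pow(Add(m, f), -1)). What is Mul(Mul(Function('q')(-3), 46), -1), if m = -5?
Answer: Add(Rational(-23, 4), Mul(Rational(-69, 4), I, Pow(3, Rational(1, 2)))) ≈ Add(-5.7500, Mul(-29.878, I))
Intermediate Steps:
Function('q')(f) = Mul(Pow(Add(-5, f), -1), Add(-1, Pow(f, Rational(3, 2)))) (Function('q')(f) = Mul(Add(-1, Mul(f, Pow(f, Rational(1, 2)))), Pow(Add(-5, f), -1)) = Mul(Add(-1, Pow(f, Rational(3, 2))), Pow(Add(-5, f), -1)) = Mul(Pow(Add(-5, f), -1), Add(-1, Pow(f, Rational(3, 2)))))
Mul(Mul(Function('q')(-3), 46), -1) = Mul(Mul(Mul(Pow(Add(-5, -3), -1), Add(-1, Pow(-3, Rational(3, 2)))), 46), -1) = Mul(Mul(Mul(Pow(-8, -1), Add(-1, Mul(-3, I, Pow(3, Rational(1, 2))))), 46), -1) = Mul(Mul(Mul(Rational(-1, 8), Add(-1, Mul(-3, I, Pow(3, Rational(1, 2))))), 46), -1) = Mul(Mul(Add(Rational(1, 8), Mul(Rational(3, 8), I, Pow(3, Rational(1, 2)))), 46), -1) = Mul(Add(Rational(23, 4), Mul(Rational(69, 4), I, Pow(3, Rational(1, 2)))), -1) = Add(Rational(-23, 4), Mul(Rational(-69, 4), I, Pow(3, Rational(1, 2))))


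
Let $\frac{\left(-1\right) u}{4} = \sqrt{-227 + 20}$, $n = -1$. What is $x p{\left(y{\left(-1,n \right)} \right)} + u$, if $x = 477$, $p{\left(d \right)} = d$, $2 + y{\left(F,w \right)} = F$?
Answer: $-1431 - 12 i \sqrt{23} \approx -1431.0 - 57.55 i$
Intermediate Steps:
$y{\left(F,w \right)} = -2 + F$
$u = - 12 i \sqrt{23}$ ($u = - 4 \sqrt{-227 + 20} = - 4 \sqrt{-207} = - 4 \cdot 3 i \sqrt{23} = - 12 i \sqrt{23} \approx - 57.55 i$)
$x p{\left(y{\left(-1,n \right)} \right)} + u = 477 \left(-2 - 1\right) - 12 i \sqrt{23} = 477 \left(-3\right) - 12 i \sqrt{23} = -1431 - 12 i \sqrt{23}$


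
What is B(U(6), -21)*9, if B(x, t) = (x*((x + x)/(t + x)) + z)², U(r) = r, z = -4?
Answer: 17424/25 ≈ 696.96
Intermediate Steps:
B(x, t) = (-4 + 2*x²/(t + x))² (B(x, t) = (x*((x + x)/(t + x)) - 4)² = (x*((2*x)/(t + x)) - 4)² = (x*(2*x/(t + x)) - 4)² = (2*x²/(t + x) - 4)² = (-4 + 2*x²/(t + x))²)
B(U(6), -21)*9 = (4*(6² - 2*(-21) - 2*6)²/(-21 + 6)²)*9 = (4*(36 + 42 - 12)²/(-15)²)*9 = (4*(1/225)*66²)*9 = (4*(1/225)*4356)*9 = (1936/25)*9 = 17424/25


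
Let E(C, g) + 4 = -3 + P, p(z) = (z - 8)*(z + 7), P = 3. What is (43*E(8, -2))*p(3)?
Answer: 8600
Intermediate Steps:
p(z) = (-8 + z)*(7 + z)
E(C, g) = -4 (E(C, g) = -4 + (-3 + 3) = -4 + 0 = -4)
(43*E(8, -2))*p(3) = (43*(-4))*(-56 + 3² - 1*3) = -172*(-56 + 9 - 3) = -172*(-50) = 8600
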